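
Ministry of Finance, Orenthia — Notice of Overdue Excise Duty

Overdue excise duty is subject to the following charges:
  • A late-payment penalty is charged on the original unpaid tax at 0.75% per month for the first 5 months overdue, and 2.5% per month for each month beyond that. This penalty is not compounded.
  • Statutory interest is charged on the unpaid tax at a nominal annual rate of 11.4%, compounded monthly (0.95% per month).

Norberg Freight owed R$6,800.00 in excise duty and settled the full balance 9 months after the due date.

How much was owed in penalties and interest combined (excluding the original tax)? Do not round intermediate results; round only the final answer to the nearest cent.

Penalty, months 1–5: 5 × 0.75% × R$6,800.00 = R$255.00
Penalty, months 6–9: 4 × 2.5% × R$6,800.00 = R$680.00
Interest: R$6,800.00 × ((1 + 0.0095)^9 − 1) = R$6,800.00 × 0.0888221… = R$603.9900…
Penalties + interest = R$935.0000 + R$603.9900… = R$1,538.99

R$1,538.99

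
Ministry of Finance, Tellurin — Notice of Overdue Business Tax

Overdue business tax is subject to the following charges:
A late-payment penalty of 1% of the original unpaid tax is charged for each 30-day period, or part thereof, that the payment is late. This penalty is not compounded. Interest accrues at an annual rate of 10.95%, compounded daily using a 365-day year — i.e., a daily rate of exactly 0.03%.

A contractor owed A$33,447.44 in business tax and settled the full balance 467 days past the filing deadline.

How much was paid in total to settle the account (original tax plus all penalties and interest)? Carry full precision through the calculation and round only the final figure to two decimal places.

Penalty periods: ⌈467/30⌉ = 16; penalty = 16 × 1% × A$33,447.44 = A$5,351.59…
Interest: A$33,447.44 × ((1 + 0.0003)^467 − 1) = A$33,447.44 × 0.15036466… = A$5,029.3130…
Total = A$33,447.44 + A$5,351.5904 + A$5,029.3130… = A$43,828.34

A$43,828.34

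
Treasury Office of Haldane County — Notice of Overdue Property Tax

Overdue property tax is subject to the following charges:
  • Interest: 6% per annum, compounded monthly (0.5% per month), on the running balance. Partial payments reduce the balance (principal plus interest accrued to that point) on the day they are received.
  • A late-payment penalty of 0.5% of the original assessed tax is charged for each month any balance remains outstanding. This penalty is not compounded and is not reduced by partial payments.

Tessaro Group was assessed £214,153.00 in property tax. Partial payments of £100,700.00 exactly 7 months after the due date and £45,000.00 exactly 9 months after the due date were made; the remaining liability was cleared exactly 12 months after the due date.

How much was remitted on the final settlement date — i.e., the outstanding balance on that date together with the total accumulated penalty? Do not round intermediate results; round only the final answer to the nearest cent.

£91,289.49

Balance at month 7: £214,153.0000 × (1 + 0.005)^7 = £221,761.7269…
After £100,700.00 payment: £221,761.7269… − £100,700.00 = £121,061.7269…
Balance at month 9: £121,061.7269… × (1 + 0.005)^2 = £122,275.3708…
After £45,000.00 payment: £122,275.3708… − £45,000.00 = £77,275.3708…
Balance at month 12: £77,275.3708… × (1 + 0.005)^3 = £78,440.3066…
Penalty: 12 × 0.5% × £214,153.00 = £12,849.18
Final settlement = outstanding balance + penalty = £78,440.3066… + £12,849.18 = £91,289.49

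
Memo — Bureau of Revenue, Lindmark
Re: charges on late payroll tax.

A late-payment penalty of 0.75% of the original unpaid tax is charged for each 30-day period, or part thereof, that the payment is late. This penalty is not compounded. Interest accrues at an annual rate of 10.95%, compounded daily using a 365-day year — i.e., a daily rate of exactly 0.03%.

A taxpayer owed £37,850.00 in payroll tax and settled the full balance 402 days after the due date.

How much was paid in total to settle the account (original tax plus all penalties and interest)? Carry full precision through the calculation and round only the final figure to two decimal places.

Penalty periods: ⌈402/30⌉ = 14; penalty = 14 × 0.75% × £37,850.00 = £3,974.25
Interest: £37,850.00 × ((1 + 0.0003)^402 − 1) = £37,850.00 × 0.12815315… = £4,850.5967…
Total = £37,850.00 + £3,974.2500 + £4,850.5967… = £46,674.85

£46,674.85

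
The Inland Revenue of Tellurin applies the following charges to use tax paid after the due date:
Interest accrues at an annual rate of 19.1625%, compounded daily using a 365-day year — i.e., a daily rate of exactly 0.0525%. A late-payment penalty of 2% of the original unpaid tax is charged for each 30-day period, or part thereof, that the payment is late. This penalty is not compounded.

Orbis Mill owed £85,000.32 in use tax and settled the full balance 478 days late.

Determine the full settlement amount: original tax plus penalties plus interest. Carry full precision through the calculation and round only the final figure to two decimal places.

Penalty periods: ⌈478/30⌉ = 16; penalty = 16 × 2% × £85,000.32 = £27,200.10…
Interest: £85,000.32 × ((1 + 0.000525)^478 − 1) = £85,000.32 × 0.28516119… = £24,238.7922…
Total = £85,000.32 + £27,200.1024 + £24,238.7922… = £136,439.21

£136,439.21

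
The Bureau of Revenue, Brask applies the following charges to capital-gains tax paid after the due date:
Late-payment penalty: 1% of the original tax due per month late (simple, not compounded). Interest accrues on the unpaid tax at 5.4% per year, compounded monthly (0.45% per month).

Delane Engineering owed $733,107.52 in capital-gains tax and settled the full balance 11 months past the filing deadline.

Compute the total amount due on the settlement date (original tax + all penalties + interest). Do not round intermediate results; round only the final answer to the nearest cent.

Late-payment penalty = 1% × $733,107.52 × 11 mo = $80,641.83…
Interest: $733,107.52 × ((1 + 0.0045)^11 − 1) = $733,107.52 × 0.0506289… = $37,116.4433…
Total = $733,107.52 + $80,641.8272 + $37,116.4433… = $850,865.79

$850,865.79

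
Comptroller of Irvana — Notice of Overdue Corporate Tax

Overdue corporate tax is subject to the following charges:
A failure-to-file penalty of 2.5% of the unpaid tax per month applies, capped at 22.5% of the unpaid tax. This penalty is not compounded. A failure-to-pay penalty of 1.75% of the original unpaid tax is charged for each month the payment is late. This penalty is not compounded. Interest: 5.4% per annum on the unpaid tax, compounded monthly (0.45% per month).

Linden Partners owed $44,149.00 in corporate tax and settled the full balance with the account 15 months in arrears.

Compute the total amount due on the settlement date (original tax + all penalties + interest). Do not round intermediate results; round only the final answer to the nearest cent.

Failure-to-file: 15 × 2.5% × $44,149.00 = $16,555.88…, capped at 22.5% × $44,149.00 = $9,933.53…
Failure-to-pay penalty = 1.75% × $44,149.00 × 15 mo = $11,589.11…
Interest: $44,149.00 × ((1 + 0.0045)^15 − 1) = $44,149.00 × 0.0696683… = $3,075.7848…
Total = $44,149.00 + $21,522.6375 + $3,075.7848… = $68,747.42

$68,747.42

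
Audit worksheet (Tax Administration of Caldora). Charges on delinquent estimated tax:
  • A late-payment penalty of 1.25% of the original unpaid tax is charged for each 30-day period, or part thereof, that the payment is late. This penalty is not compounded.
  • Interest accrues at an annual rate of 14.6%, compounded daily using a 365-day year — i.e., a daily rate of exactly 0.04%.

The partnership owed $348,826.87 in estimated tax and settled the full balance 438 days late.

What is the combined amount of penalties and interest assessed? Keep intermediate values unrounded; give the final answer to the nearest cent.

$132,185.41

Penalty periods: ⌈438/30⌉ = 15; penalty = 15 × 1.25% × $348,826.87 = $65,405.04…
Interest: $348,826.87 × ((1 + 0.0004)^438 − 1) = $348,826.87 × 0.19144275… = $66,780.3759…
Penalties + interest = $65,405.0381… + $66,780.3759… = $132,185.41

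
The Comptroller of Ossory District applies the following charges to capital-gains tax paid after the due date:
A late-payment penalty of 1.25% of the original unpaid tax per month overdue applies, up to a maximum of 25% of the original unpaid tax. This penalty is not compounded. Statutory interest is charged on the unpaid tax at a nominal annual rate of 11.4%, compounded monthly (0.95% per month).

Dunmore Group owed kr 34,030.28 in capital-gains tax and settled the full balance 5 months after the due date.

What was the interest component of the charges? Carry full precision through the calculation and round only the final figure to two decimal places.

Interest: kr 34,030.28 × ((1 + 0.0095)^5 − 1) = kr 34,030.28 × 0.0484111… = kr 1,647.4438…

kr 1,647.44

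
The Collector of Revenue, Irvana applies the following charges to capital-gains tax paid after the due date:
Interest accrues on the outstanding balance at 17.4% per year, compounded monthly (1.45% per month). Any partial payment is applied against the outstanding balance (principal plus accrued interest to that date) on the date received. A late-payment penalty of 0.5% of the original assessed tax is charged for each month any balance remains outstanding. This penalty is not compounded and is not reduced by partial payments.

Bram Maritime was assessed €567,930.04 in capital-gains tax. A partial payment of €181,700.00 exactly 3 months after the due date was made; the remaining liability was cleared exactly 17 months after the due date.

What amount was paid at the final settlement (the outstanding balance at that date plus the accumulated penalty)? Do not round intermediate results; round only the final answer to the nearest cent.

Balance at month 3: €567,930.0400 × (1 + 0.0145)^3 = €592,994.9500…
After €181,700.00 payment: €592,994.9500… − €181,700.00 = €411,294.9500…
Balance at month 17: €411,294.9500… × (1 + 0.0145)^14 = €503,132.1811…
Penalty: 17 × 0.5% × €567,930.04 = €48,274.05…
Final settlement = outstanding balance + penalty = €503,132.1811… + €48,274.05… = €551,406.23

€551,406.23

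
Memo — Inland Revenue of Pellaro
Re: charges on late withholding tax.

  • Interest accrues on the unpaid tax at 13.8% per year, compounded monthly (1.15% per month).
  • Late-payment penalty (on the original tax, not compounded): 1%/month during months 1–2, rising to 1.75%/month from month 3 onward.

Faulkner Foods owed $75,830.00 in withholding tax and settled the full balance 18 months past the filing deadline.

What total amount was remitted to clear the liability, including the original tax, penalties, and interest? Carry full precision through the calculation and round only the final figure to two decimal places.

Penalty, months 1–2: 2 × 1% × $75,830.00 = $1,516.60
Penalty, months 3–18: 16 × 1.75% × $75,830.00 = $21,232.40
Interest: $75,830.00 × ((1 + 0.0115)^18 − 1) = $75,830.00 × 0.2285306… = $17,329.4732…
Total = $75,830.00 + $22,749.0000 + $17,329.4732… = $115,908.47

$115,908.47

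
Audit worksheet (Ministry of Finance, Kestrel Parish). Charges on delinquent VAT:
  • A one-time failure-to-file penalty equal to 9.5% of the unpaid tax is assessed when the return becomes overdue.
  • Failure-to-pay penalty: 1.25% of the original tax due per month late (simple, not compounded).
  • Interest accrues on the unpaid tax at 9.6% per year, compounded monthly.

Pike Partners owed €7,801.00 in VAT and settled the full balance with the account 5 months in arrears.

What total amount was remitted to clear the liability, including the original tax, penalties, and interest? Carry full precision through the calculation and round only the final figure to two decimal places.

Failure-to-file penalty: 9.5% × €7,801.00 = €741.10…
Failure-to-pay penalty = 1.25% × €7,801.00 × 5 mo = €487.56…
Interest (9.6%/yr ÷ 12 = 0.8%/month): €7,801.00 × ((1 + 0.008)^5 − 1) = €317.0727…
Total = €7,801.00 + €1,228.6575 + €317.0727… = €9,346.73

€9,346.73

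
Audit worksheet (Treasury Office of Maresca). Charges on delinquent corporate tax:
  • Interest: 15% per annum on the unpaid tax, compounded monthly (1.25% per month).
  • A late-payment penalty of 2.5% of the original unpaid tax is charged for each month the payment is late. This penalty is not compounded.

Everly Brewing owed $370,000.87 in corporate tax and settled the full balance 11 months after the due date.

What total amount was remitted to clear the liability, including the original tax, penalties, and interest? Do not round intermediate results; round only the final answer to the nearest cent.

Late-payment penalty = 2.5% × $370,000.87 × 11 mo = $101,750.24…
Interest: $370,000.87 × ((1 + 0.0125)^11 − 1) = $370,000.87 × 0.1464242… = $54,177.0870…
Total = $370,000.87 + $101,750.2393… + $54,177.0870… = $525,928.20

$525,928.20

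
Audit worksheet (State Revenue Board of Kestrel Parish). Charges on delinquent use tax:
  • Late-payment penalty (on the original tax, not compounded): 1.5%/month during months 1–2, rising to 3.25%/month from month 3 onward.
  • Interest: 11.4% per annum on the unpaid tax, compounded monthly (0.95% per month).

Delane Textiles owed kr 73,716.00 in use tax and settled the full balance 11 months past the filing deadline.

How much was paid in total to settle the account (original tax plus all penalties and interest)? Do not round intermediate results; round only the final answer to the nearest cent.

kr 105,569.27

Penalty, months 1–2: 2 × 1.5% × kr 73,716.00 = kr 2,211.48
Penalty, months 3–11: 9 × 3.25% × kr 73,716.00 = kr 21,561.93
Interest: kr 73,716.00 × ((1 + 0.0095)^11 − 1) = kr 73,716.00 × 0.1096079… = kr 8,079.8590…
Total = kr 73,716.00 + kr 23,773.4100 + kr 8,079.8590… = kr 105,569.27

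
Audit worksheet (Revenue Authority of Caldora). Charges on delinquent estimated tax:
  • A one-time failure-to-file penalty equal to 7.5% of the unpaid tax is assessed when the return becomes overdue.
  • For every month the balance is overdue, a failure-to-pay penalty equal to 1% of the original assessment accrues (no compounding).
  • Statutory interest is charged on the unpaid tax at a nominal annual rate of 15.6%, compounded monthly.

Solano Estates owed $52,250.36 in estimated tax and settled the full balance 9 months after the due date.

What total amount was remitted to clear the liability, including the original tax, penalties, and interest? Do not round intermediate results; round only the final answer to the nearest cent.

$67,312.69

Failure-to-file penalty: 7.5% × $52,250.36 = $3,918.78…
Failure-to-pay penalty = 1% × $52,250.36 × 9 mo = $4,702.53…
Interest (15.6%/yr ÷ 12 = 1.3%/month): $52,250.36 × ((1 + 0.013)^9 − 1) = $6,441.0165…
Total = $52,250.36 + $8,621.3094 + $6,441.0165… = $67,312.69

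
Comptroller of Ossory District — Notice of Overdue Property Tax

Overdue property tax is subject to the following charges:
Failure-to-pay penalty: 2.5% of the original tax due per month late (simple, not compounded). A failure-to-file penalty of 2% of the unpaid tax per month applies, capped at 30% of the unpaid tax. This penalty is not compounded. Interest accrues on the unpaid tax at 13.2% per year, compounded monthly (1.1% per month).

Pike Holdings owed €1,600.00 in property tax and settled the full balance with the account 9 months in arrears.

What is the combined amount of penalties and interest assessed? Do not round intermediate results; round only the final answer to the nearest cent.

€813.55

Failure-to-file: 9 × 2% × €1,600.00 = €288.00 (under the 30% cap)
Failure-to-pay penalty: 9 × 2.5% × €1,600.00 = €360.00
Interest: €1,600.00 × ((1 + 0.011)^9 − 1) = €1,600.00 × 0.1034697… = €165.5515…
Penalties + interest = €648.0000 + €165.5515… = €813.55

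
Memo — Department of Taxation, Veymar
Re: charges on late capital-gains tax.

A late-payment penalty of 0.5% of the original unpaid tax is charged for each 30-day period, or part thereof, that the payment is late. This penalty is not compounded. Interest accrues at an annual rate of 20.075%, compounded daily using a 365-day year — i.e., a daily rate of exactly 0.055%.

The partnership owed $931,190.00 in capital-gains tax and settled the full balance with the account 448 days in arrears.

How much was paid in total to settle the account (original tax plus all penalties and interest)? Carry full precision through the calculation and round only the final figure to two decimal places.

$1,261,133.50

Penalty periods: ⌈448/30⌉ = 15; penalty = 15 × 0.5% × $931,190.00 = $69,839.25
Interest: $931,190.00 × ((1 + 0.00055)^448 − 1) = $931,190.00 × 0.27932458… = $260,104.2533…
Total = $931,190.00 + $69,839.2500 + $260,104.2533… = $1,261,133.50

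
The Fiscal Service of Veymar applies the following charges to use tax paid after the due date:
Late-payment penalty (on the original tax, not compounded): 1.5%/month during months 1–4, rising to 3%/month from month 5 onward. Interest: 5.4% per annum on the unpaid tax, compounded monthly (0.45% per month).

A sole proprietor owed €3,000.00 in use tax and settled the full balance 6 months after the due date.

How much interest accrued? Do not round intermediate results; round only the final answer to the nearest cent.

€81.92

Interest: €3,000.00 × ((1 + 0.0045)^6 − 1) = €3,000.00 × 0.0273056… = €81.9167…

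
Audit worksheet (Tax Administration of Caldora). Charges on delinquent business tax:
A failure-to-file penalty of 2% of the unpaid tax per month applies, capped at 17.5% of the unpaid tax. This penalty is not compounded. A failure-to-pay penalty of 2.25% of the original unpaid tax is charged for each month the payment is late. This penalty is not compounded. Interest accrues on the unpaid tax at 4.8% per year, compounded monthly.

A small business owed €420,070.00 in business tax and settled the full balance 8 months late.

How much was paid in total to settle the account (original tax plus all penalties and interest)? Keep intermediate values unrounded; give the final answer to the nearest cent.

€576,525.74

Failure-to-file: 8 × 2% × €420,070.00 = €67,211.20 (under the 17.5% cap)
Failure-to-pay penalty: 8 × 2.25% × €420,070.00 = €75,612.60
Interest (4.8%/yr ÷ 12 = 0.4%/month): €420,070.00 × ((1 + 0.004)^8 − 1) = €13,631.9444…
Total = €420,070.00 + €142,823.8000 + €13,631.9444… = €576,525.74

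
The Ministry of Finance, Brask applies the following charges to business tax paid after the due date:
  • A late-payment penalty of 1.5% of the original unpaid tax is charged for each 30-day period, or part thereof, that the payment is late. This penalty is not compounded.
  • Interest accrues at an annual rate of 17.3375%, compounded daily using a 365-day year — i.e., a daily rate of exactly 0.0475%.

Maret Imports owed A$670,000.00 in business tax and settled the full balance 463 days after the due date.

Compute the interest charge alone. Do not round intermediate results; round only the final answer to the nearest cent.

A$164,765.21

Interest: A$670,000.00 × ((1 + 0.000475)^463 − 1) = A$670,000.00 × 0.24591822… = A$164,765.2075…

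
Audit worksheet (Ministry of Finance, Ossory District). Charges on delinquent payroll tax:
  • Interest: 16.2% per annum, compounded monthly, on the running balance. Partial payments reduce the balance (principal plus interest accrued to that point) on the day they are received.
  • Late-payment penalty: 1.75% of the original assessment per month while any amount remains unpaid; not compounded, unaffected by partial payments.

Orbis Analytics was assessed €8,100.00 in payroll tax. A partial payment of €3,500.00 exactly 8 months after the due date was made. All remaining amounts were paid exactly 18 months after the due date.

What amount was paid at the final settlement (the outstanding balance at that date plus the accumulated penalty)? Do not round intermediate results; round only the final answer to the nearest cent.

€8,860.52

Monthly rate = 16.2% ÷ 12 = 1.35%
Balance at month 8: €8,100.0000 × (1 + 0.0135)^8 = €9,017.2694…
After €3,500.00 payment: €9,017.2694… − €3,500.00 = €5,517.2694…
Balance at month 18: €5,517.2694… × (1 + 0.0135)^10 = €6,309.0173…
Penalty: 18 × 1.75% × €8,100.00 = €2,551.50
Final settlement = outstanding balance + penalty = €6,309.0173… + €2,551.50 = €8,860.52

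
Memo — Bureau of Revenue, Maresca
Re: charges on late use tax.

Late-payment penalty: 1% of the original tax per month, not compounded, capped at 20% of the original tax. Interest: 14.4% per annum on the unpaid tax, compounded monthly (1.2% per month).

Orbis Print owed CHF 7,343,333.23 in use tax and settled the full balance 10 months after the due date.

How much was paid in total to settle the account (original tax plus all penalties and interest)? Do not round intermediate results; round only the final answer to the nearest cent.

Penalty: 10 × 1% × CHF 7,343,333.23 = CHF 734,333.32… (below the 20% cap of CHF 1,468,666.65…)
Interest: CHF 7,343,333.23 × ((1 + 0.012)^10 − 1) = CHF 7,343,333.23 × 0.1266918… = CHF 930,339.9426…
Total = CHF 7,343,333.23 + CHF 734,333.3230 + CHF 930,339.9426… = CHF 9,008,006.50

CHF 9,008,006.50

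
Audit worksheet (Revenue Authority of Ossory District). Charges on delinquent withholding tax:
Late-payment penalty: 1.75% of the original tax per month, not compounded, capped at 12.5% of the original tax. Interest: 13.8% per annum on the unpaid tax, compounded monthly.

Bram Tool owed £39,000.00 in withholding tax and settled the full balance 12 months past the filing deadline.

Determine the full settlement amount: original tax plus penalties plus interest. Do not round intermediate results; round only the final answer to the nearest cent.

£49,610.80

Penalty (uncapped): 12 × 1.75% × £39,000.00 = £8,190.00; cap = 12.5% × £39,000.00 = £4,875.00 → penalty = £4,875.00
Interest (13.8%/yr ÷ 12 = 1.15%/month): £39,000.00 × ((1 + 0.0115)^12 − 1) = £5,735.8046…
Total = £39,000.00 + £4,875.0000 + £5,735.8046… = £49,610.80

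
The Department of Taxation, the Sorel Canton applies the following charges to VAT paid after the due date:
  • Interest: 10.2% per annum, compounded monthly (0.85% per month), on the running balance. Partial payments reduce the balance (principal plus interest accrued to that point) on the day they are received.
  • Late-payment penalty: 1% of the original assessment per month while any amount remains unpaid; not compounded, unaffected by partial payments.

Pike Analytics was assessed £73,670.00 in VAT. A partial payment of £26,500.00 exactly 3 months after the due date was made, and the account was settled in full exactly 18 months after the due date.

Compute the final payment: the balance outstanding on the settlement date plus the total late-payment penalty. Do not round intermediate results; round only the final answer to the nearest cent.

£68,967.22

Balance at month 3: £73,670.0000 × (1 + 0.0085)^3 = £75,564.5982…
After £26,500.00 payment: £75,564.5982… − £26,500.00 = £49,064.5982…
Balance at month 18: £49,064.5982… × (1 + 0.0085)^15 = £55,706.6170…
Penalty: 18 × 1% × £73,670.00 = £13,260.60
Final settlement = outstanding balance + penalty = £55,706.6170… + £13,260.60 = £68,967.22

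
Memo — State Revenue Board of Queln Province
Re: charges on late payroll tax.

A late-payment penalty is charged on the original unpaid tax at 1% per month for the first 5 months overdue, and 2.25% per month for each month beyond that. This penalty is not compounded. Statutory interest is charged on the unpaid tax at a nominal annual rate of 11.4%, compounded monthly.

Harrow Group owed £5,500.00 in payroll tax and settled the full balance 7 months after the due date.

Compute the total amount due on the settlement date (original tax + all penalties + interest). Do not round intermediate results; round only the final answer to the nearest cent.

£6,398.84

Penalty, months 1–5: 5 × 1% × £5,500.00 = £275.00
Penalty, months 6–7: 2 × 2.25% × £5,500.00 = £247.50
Interest (11.4%/yr ÷ 12 = 0.95%/month): £5,500.00 × ((1 + 0.0095)^7 − 1) = £376.3405…
Total = £5,500.00 + £522.5000 + £376.3405… = £6,398.84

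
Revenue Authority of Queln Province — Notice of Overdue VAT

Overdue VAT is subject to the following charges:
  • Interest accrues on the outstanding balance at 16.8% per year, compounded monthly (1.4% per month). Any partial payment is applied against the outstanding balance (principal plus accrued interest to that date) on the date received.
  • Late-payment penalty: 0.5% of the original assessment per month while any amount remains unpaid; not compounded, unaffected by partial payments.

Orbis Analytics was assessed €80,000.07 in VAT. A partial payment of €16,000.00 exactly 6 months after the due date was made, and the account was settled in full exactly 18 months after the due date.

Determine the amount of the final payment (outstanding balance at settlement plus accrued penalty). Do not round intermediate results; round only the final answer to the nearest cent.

€91,043.10

Balance at month 6: €80,000.0700 × (1 + 0.014)^6 = €86,959.7128…
After €16,000.00 payment: €86,959.7128… − €16,000.00 = €70,959.7128…
Balance at month 18: €70,959.7128… × (1 + 0.014)^12 = €83,843.0965…
Penalty: 18 × 0.5% × €80,000.07 = €7,200.01…
Final settlement = outstanding balance + penalty = €83,843.0965… + €7,200.01… = €91,043.10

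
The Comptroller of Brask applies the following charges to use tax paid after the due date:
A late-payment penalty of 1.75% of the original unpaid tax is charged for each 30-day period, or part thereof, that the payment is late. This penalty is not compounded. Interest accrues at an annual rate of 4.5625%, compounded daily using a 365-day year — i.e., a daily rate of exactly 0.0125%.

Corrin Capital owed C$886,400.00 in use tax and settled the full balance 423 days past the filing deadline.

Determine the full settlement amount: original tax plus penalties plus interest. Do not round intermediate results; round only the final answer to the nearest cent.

C$1,167,206.53

Penalty periods: ⌈423/30⌉ = 15; penalty = 15 × 1.75% × C$886,400.00 = C$232,680.00
Interest: C$886,400.00 × ((1 + 0.000125)^423 − 1) = C$886,400.00 × 0.05429437… = C$48,126.5259…
Total = C$886,400.00 + C$232,680.0000 + C$48,126.5259… = C$1,167,206.53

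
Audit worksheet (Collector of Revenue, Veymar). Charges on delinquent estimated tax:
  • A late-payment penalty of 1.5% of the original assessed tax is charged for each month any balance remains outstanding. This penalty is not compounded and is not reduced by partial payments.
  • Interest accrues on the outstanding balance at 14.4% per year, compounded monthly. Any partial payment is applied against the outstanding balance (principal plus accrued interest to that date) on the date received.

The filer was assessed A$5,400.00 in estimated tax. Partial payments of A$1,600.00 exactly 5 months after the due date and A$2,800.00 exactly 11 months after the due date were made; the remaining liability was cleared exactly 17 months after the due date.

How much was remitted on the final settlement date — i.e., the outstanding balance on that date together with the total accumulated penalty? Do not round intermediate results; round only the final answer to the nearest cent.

Monthly rate = 14.4% ÷ 12 = 1.2%
Balance at month 5: A$5,400.0000 × (1 + 0.012)^5 = A$5,731.8699…
After A$1,600.00 payment: A$5,731.8699… − A$1,600.00 = A$4,131.8699…
Balance at month 11: A$4,131.8699… × (1 + 0.012)^6 = A$4,438.4334…
After A$2,800.00 payment: A$4,438.4334… − A$2,800.00 = A$1,638.4334…
Balance at month 17: A$1,638.4334… × (1 + 0.012)^6 = A$1,759.9968…
Penalty: 17 × 1.5% × A$5,400.00 = A$1,377.00
Final settlement = outstanding balance + penalty = A$1,759.9968… + A$1,377.00 = A$3,137.00

A$3,137.00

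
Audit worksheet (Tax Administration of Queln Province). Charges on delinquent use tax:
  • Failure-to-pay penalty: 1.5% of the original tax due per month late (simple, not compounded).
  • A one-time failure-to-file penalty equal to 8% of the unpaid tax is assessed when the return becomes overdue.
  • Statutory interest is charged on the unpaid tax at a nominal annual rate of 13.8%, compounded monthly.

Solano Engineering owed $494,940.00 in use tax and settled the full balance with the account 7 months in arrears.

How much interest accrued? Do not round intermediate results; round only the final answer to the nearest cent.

$41,243.89

Interest (13.8%/yr ÷ 12 = 1.15%/month): $494,940.00 × ((1 + 0.0115)^7 − 1) = $41,243.8932…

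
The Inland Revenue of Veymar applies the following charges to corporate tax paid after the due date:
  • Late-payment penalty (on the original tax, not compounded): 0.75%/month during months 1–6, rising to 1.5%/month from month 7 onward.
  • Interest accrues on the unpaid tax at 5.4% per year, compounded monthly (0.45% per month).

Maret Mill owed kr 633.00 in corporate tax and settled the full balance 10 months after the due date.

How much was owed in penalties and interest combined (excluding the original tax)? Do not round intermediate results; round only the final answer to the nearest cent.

Penalty, months 1–6: 6 × 0.75% × kr 633.00 = kr 28.49…
Penalty, months 7–10: 4 × 1.5% × kr 633.00 = kr 37.98
Interest: kr 633.00 × ((1 + 0.0045)^10 − 1) = kr 633.00 × 0.0459223… = kr 29.0688…
Penalties + interest = kr 66.4650 + kr 29.0688… = kr 95.53

kr 95.53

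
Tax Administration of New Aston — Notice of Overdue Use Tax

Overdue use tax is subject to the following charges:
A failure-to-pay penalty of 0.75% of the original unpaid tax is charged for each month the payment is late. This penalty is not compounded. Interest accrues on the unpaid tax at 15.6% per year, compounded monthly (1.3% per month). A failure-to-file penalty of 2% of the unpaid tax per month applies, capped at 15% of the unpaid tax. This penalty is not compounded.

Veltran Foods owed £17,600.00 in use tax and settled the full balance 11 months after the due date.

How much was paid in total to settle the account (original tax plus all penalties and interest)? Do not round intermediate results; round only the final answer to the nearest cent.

£24,378.94

Failure-to-file: 11 × 2% × £17,600.00 = £3,872.00, capped at 15% × £17,600.00 = £2,640.00
Failure-to-pay penalty: 11 × 0.75% × £17,600.00 = £1,452.00
Interest: £17,600.00 × ((1 + 0.013)^11 − 1) = £17,600.00 × 0.1526671… = £2,686.9410…
Total = £17,600.00 + £4,092.0000 + £2,686.9410… = £24,378.94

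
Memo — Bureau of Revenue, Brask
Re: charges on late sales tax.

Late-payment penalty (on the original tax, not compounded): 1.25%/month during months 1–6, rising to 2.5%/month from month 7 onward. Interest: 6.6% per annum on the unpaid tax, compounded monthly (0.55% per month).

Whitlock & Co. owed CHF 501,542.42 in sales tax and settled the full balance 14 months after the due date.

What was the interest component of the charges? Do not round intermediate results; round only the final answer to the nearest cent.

CHF 40,030.23

Interest: CHF 501,542.42 × ((1 + 0.0055)^14 − 1) = CHF 501,542.42 × 0.0798142… = CHF 40,030.2254…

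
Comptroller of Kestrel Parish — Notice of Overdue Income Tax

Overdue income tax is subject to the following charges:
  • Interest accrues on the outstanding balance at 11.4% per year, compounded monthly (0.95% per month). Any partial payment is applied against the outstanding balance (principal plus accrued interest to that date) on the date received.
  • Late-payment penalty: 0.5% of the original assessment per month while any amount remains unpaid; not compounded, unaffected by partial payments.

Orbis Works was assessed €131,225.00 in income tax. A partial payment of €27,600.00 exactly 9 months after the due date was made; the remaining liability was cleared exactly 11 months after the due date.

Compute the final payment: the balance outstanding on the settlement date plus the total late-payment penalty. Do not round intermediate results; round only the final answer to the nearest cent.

Balance at month 9: €131,225.0000 × (1 + 0.0095)^9 = €142,880.6742…
After €27,600.00 payment: €142,880.6742… − €27,600.00 = €115,280.6742…
Balance at month 11: €115,280.6742… × (1 + 0.0095)^2 = €117,481.4111…
Penalty: 11 × 0.5% × €131,225.00 = €7,217.38…
Final settlement = outstanding balance + penalty = €117,481.4111… + €7,217.38… = €124,698.79

€124,698.79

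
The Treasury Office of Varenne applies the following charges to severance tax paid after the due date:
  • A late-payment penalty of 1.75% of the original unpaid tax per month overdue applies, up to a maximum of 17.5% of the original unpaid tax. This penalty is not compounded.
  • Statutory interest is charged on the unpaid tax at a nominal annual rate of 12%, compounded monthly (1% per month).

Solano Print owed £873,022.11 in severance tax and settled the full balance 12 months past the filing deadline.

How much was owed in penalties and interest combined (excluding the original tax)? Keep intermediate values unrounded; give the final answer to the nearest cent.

£263,499.92

Penalty (uncapped): 12 × 1.75% × £873,022.11 = £183,334.64…; cap = 17.5% × £873,022.11 = £152,778.87… → penalty = £152,778.87…
Interest: £873,022.11 × ((1 + 0.01)^12 − 1) = £873,022.11 × 0.1268250… = £110,721.0554…
Penalties + interest = £152,778.8693… + £110,721.0554… = £263,499.92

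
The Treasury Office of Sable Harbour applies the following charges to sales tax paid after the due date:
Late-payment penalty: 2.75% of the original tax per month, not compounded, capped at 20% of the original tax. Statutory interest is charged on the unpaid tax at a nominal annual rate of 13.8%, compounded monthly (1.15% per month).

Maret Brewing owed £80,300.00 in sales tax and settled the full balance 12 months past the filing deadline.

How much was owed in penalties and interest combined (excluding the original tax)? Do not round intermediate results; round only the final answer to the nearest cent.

Penalty (uncapped): 12 × 2.75% × £80,300.00 = £26,499.00; cap = 20% × £80,300.00 = £16,060.00 → penalty = £16,060.00
Interest: £80,300.00 × ((1 + 0.0115)^12 − 1) = £80,300.00 × 0.1470719… = £11,809.8745…
Penalties + interest = £16,060.0000 + £11,809.8745… = £27,869.87

£27,869.87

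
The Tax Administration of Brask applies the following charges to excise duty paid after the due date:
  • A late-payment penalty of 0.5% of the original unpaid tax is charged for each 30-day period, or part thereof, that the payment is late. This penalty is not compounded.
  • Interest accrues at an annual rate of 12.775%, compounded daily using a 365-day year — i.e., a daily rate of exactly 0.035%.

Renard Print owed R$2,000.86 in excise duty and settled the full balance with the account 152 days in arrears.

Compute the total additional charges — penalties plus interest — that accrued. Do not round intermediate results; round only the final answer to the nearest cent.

Penalty periods: ⌈152/30⌉ = 6; penalty = 6 × 0.5% × R$2,000.86 = R$60.03…
Interest: R$2,000.86 × ((1 + 0.00035)^152 − 1) = R$2,000.86 × 0.05463074… = R$109.3085…
Penalties + interest = R$60.0258 + R$109.3085… = R$169.33

R$169.33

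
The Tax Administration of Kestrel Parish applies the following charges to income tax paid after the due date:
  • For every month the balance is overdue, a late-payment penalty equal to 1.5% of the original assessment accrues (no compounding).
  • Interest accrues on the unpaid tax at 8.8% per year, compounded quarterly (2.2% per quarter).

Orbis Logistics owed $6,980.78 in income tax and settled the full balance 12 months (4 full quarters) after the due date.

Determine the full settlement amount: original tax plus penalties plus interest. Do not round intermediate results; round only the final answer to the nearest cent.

Late-payment penalty = 1.5% × $6,980.78 × 12 mo = $1,256.54…
Interest: $6,980.78 × ((1 + 0.022)^4 − 1) = $6,980.78 × 0.0909468… = $634.8798…
Total = $6,980.78 + $1,256.5404 + $634.8798… = $8,872.20

$8,872.20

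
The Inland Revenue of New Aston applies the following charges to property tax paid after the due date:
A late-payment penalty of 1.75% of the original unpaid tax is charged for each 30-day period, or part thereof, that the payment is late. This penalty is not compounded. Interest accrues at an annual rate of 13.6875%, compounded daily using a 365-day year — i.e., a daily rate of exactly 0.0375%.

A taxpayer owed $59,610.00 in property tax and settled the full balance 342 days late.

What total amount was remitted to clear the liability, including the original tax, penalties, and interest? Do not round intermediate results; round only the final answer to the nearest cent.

$80,283.33

Penalty periods: ⌈342/30⌉ = 12; penalty = 12 × 1.75% × $59,610.00 = $12,518.10
Interest: $59,610.00 × ((1 + 0.000375)^342 − 1) = $59,610.00 × 0.13680985… = $8,155.2349…
Total = $59,610.00 + $12,518.1000 + $8,155.2349… = $80,283.33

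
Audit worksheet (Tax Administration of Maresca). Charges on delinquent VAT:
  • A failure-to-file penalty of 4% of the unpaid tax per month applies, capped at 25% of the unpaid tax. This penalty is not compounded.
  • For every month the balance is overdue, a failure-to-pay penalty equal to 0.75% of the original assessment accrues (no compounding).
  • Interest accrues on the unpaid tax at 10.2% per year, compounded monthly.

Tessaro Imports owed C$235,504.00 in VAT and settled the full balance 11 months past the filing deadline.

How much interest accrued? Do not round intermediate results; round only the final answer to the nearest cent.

C$22,979.73

Interest (10.2%/yr ÷ 12 = 0.85%/month): C$235,504.00 × ((1 + 0.0085)^11 − 1) = C$22,979.7323…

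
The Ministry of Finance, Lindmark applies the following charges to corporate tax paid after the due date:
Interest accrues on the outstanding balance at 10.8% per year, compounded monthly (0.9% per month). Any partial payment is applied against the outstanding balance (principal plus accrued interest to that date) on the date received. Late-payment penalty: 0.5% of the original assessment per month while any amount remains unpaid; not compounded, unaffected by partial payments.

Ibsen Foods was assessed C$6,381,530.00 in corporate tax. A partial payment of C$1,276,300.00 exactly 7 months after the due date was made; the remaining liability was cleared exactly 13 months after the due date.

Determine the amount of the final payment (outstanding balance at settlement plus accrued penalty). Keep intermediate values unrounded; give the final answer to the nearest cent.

C$6,237,858.27

Balance at month 7: C$6,381,530.0000 × (1 + 0.009)^7 = C$6,794,585.6706…
After C$1,276,300.00 payment: C$6,794,585.6706… − C$1,276,300.00 = C$5,518,285.6706…
Balance at month 13: C$5,518,285.6706… × (1 + 0.009)^6 = C$5,823,058.8156…
Penalty: 13 × 0.5% × C$6,381,530.00 = C$414,799.45
Final settlement = outstanding balance + penalty = C$5,823,058.8156… + C$414,799.45 = C$6,237,858.27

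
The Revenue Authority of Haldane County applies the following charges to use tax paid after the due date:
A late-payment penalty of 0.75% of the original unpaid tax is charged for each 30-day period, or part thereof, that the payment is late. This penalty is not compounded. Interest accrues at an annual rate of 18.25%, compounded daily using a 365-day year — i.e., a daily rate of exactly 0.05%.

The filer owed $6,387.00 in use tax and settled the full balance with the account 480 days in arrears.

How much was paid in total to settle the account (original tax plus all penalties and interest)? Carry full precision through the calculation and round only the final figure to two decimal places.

Penalty periods: ⌈480/30⌉ = 16; penalty = 16 × 0.75% × $6,387.00 = $766.44
Interest: $6,387.00 × ((1 + 0.0005)^480 − 1) = $6,387.00 × 0.27117290… = $1,731.9813…
Total = $6,387.00 + $766.4400 + $1,731.9813… = $8,885.42

$8,885.42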